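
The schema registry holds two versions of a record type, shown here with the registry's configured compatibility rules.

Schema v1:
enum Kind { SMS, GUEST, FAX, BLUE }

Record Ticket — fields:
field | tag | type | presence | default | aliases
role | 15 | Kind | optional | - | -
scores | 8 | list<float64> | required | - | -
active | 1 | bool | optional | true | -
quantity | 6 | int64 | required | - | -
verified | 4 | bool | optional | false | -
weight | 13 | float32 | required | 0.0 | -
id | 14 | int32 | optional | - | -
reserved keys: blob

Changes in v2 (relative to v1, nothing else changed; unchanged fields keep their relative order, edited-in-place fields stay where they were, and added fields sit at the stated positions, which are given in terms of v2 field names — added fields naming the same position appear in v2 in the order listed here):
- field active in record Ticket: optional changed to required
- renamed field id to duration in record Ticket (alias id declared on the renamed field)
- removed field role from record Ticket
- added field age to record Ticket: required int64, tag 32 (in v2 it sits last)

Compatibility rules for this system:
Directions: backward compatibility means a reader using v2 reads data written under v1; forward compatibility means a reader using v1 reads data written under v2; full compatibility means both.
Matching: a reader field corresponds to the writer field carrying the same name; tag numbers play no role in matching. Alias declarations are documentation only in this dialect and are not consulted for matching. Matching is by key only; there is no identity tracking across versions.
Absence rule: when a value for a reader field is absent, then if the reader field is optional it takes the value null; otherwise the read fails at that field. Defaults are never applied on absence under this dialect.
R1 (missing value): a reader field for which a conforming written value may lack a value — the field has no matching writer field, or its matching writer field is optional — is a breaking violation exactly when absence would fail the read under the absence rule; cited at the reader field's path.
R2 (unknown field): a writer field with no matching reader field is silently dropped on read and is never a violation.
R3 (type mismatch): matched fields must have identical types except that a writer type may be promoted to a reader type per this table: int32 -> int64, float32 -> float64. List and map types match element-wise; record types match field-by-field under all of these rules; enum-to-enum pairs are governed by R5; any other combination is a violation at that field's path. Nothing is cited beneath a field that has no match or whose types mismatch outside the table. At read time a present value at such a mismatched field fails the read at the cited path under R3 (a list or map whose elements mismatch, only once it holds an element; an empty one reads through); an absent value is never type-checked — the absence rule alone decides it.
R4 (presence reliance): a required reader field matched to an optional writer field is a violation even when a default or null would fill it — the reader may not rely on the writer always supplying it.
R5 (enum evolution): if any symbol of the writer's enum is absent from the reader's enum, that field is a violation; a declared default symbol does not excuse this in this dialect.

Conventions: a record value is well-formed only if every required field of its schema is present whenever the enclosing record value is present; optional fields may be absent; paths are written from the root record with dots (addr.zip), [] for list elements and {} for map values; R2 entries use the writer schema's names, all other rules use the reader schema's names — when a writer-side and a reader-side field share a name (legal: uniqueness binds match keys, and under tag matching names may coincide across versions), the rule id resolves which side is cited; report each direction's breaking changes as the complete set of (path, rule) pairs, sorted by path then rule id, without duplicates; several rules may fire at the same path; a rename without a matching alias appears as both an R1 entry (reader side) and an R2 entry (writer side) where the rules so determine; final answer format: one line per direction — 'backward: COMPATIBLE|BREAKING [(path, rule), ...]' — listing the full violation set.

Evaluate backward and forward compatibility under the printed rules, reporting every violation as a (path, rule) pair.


arrows below run writer -> reader for Ticket
checking backward for Ticket: reader v2 against writer v1:
  scores: paired with writer scores (list<float64> -> list<float64>; writer required)
  active: paired with writer active (bool -> bool; writer optional)
  quantity: paired with writer quantity (int64 -> int64; writer required)
  verified: paired with writer verified (bool -> bool; writer optional)
  weight: paired with writer weight (float32 -> float32; writer required)
  duration: no writer match
  age: no writer match
  writer role: unknown to reader
  writer id: unknown to reader
  breaking: (active, R1)
  breaking: (active, R4)
  breaking: (age, R1)
  => 3 violation(s): backward is BREAKING for Ticket
checking forward for Ticket: reader v1 against writer v2:
  role: no writer match
  scores: paired with writer scores (list<float64> -> list<float64>; writer required)
  active: paired with writer active (bool -> bool; writer required)
  quantity: paired with writer quantity (int64 -> int64; writer required)
  verified: paired with writer verified (bool -> bool; writer optional)
  weight: paired with writer weight (float32 -> float32; writer required)
  id: no writer match
  writer duration: unknown to reader
  writer age: unknown to reader
  => forward verdict for Ticket: COMPATIBLE, no violations

backward: BREAKING [(active, R1), (active, R4), (age, R1)]; forward: COMPATIBLE []


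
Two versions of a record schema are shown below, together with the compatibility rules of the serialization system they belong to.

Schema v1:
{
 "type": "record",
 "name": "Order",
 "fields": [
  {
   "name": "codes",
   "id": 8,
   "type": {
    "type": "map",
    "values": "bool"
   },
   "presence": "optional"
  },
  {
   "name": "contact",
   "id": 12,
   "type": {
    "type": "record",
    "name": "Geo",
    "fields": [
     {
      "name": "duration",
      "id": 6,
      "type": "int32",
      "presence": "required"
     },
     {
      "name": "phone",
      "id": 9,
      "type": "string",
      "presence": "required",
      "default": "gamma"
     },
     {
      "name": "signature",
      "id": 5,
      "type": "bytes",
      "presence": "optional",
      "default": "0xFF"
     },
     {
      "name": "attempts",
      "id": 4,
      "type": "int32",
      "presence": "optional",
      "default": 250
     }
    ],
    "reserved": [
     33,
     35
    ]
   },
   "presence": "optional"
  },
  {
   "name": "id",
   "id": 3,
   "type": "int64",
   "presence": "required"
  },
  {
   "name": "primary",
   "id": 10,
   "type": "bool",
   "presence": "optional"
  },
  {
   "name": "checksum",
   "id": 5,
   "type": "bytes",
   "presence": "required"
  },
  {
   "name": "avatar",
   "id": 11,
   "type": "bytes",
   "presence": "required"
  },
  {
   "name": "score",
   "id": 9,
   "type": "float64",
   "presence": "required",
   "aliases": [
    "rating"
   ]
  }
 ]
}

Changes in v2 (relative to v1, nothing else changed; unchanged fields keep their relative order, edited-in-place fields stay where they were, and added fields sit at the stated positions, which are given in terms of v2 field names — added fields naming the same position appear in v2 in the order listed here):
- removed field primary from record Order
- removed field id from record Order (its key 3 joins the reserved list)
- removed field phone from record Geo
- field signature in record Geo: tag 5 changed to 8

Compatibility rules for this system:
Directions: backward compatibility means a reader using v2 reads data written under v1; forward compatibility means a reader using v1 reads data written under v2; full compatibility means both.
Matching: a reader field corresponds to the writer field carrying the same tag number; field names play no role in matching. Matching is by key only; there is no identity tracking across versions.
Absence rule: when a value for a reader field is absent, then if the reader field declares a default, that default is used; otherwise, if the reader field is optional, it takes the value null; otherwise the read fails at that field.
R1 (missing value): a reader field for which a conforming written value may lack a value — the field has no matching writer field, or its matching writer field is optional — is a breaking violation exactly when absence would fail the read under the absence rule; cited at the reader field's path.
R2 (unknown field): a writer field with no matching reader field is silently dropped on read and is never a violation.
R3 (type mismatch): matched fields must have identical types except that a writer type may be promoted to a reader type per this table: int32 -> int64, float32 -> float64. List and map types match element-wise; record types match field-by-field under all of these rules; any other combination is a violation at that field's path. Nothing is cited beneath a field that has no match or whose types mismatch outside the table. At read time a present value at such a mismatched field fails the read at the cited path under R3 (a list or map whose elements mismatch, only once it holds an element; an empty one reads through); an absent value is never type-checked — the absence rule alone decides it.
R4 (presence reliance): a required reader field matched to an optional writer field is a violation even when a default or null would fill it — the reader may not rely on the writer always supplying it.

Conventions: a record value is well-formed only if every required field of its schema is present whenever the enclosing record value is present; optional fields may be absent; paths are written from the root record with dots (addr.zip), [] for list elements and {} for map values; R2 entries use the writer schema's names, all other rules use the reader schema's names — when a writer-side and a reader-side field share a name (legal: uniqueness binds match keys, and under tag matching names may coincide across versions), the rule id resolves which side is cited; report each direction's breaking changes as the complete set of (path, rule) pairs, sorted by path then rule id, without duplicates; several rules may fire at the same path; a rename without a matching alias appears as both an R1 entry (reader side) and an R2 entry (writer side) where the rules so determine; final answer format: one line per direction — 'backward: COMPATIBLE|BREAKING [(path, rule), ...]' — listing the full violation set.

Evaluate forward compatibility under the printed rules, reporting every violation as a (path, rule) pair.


forward: BREAKING [(id, R1)]

in Order below, arrows point writer -> reader
forward pass over Order, reader schema v1, writer schema v2:
  writer optional, map<string, bool> -> map<string, bool>: reader codes maps from writer codes
  writer optional, Geo -> Geo: reader contact maps from writer contact
  id: no writer match
  primary: no writer match
  writer required, bytes -> bytes: reader checksum maps from writer checksum
  writer required, bytes -> bytes: reader avatar maps from writer avatar
  writer required, float64 -> float64: reader score maps from writer score
  writer required, int32 -> int32: reader contact.duration maps from writer contact.duration
  contact.phone: no writer match
  contact.signature: no writer match
  writer optional, int32 -> int32: reader contact.attempts maps from writer contact.attempts
  writer field contact.signature has no reader counterpart
  violation R1 at id
  forward on Order therefore BREAKING (1)
diffs on Order not affecting the asked answer:
  removed field primary from record Order -> inert for the asked Order verdict: nothing fires
  removed field phone from record Geo -> inert for the asked Order verdict: nothing fires
  field signature in record Geo: tag 5 changed to 8 -> inert for the asked Order verdict: nothing fires


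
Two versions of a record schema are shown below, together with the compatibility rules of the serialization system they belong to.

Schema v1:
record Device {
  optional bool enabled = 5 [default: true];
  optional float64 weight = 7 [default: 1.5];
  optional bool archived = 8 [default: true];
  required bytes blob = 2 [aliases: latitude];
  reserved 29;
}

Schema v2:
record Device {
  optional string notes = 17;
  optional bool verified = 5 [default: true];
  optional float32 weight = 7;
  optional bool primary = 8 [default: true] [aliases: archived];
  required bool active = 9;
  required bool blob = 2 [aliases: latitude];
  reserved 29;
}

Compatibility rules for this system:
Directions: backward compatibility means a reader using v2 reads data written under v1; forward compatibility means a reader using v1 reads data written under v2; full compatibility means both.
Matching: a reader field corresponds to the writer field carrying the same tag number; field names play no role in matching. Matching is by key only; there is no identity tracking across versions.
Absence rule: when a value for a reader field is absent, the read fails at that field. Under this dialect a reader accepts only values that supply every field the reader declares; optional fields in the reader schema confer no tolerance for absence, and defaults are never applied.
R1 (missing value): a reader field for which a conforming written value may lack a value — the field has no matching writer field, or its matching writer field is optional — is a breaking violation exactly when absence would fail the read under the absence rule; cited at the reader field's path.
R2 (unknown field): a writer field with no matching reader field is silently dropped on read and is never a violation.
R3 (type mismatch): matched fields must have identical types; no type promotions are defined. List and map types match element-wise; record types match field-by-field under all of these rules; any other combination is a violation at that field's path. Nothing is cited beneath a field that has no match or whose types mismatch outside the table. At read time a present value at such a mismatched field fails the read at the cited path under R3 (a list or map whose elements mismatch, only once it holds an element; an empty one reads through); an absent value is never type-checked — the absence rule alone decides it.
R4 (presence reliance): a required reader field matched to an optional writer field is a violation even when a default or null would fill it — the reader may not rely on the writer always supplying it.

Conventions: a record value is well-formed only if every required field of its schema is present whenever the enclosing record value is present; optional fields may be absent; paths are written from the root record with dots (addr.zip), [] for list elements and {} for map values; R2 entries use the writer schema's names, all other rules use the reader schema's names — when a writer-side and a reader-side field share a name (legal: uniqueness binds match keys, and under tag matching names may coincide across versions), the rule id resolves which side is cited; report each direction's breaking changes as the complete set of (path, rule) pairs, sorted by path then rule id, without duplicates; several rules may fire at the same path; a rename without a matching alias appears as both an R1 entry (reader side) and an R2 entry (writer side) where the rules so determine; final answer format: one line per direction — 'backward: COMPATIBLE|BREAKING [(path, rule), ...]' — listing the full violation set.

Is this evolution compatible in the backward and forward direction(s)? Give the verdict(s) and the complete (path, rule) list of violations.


backward: BREAKING [(active, R1), (blob, R3), (notes, R1), (primary, R1), (verified, R1), (weight, R1), (weight, R3)]; forward: BREAKING [(archived, R1), (blob, R3), (enabled, R1), (weight, R1), (weight, R3)]

each type pair in Device: writer, then reader
backward pass over Device, reader schema v2, writer schema v1:
  notes has no writer counterpart
  writer optional, bool -> bool: reader verified maps from writer enabled
  writer optional, float64 -> float32: reader weight maps from writer weight
  writer optional, bool -> bool: reader primary maps from writer archived
  active has no writer counterpart
  writer required, bytes -> bool: reader blob maps from writer blob
  rule R1 violated at active
  rule R3 violated at blob
  rule R1 violated at notes
  rule R1 violated at primary
  rule R1 violated at verified
  rule R1 violated at weight
  rule R3 violated at weight
  backward on Device therefore BREAKING (7)
forward pass over Device, reader schema v1, writer schema v2:
  writer optional, bool -> bool: reader enabled maps from writer verified
  writer optional, float32 -> float64: reader weight maps from writer weight
  writer optional, bool -> bool: reader archived maps from writer primary
  writer required, bool -> bytes: reader blob maps from writer blob
  notes (writer side), unknown to reader
  active (writer side), unknown to reader
  rule R1 violated at archived
  rule R3 violated at blob
  rule R1 violated at enabled
  rule R1 violated at weight
  rule R3 violated at weight
  forward on Device therefore BREAKING (5)


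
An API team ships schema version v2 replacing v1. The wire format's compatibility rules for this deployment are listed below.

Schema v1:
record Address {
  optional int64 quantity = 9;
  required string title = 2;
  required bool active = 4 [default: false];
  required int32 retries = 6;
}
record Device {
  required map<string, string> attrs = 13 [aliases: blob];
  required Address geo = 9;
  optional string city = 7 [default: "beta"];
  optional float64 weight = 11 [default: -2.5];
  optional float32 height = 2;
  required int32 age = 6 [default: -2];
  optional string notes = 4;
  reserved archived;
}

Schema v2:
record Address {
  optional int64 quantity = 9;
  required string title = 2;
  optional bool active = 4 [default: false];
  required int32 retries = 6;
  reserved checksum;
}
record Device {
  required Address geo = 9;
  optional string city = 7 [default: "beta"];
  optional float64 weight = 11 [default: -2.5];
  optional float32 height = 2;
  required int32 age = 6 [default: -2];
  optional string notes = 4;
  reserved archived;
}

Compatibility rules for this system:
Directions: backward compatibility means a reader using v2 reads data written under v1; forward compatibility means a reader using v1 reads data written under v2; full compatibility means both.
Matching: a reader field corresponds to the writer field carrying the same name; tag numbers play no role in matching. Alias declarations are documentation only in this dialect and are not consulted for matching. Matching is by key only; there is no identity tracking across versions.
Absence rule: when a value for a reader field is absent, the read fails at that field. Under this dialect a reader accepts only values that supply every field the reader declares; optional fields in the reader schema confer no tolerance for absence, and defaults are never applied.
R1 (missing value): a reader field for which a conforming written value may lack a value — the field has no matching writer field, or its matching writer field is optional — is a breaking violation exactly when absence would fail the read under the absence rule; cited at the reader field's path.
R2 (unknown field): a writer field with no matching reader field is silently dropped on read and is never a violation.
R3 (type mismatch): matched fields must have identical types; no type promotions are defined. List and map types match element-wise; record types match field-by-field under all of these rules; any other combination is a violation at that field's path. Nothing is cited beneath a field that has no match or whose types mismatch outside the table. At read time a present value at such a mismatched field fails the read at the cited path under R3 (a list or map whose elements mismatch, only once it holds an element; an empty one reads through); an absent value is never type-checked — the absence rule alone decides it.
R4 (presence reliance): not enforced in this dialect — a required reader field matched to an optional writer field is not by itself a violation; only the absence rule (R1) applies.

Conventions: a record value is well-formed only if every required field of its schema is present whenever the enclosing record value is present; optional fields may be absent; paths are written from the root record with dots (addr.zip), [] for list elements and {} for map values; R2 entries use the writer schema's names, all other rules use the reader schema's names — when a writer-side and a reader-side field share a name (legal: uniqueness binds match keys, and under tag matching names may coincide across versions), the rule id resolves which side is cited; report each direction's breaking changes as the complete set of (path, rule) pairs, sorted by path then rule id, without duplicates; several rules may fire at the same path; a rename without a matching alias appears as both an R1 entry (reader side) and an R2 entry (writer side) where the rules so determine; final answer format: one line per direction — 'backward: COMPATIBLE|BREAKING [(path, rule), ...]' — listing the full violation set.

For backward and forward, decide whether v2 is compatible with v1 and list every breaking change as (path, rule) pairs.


backward: BREAKING [(city, R1), (geo.quantity, R1), (height, R1), (notes, R1), (weight, R1)]; forward: BREAKING [(attrs, R1), (city, R1), (geo.active, R1), (geo.quantity, R1), (height, R1), (notes, R1), (weight, R1)]

each type pair in Device: writer, then reader
checking backward for Device: reader v2 against writer v1:
  geo: Address -> Address, writer required; from geo
  city: string -> string, writer optional; from city
  weight: float64 -> float64, writer optional; from weight
  height: float32 -> float32, writer optional; from height
  age: int32 -> int32, writer required; from age
  notes: string -> string, writer optional; from notes
  leftover writer field: attrs
  geo.quantity: int64 -> int64, writer optional; from geo.quantity
  geo.title: string -> string, writer required; from geo.title
  geo.active: bool -> bool, writer required; from geo.active
  geo.retries: int32 -> int32, writer required; from geo.retries
  violation R1 at city
  violation R1 at geo.quantity
  violation R1 at height
  violation R1 at notes
  violation R1 at weight
  backward on Device therefore BREAKING (5)
checking forward for Device: reader v1 against writer v2:
  no writer field matches reader attrs
  geo: Address -> Address, writer required; from geo
  city: string -> string, writer optional; from city
  weight: float64 -> float64, writer optional; from weight
  height: float32 -> float32, writer optional; from height
  age: int32 -> int32, writer required; from age
  notes: string -> string, writer optional; from notes
  geo.quantity: int64 -> int64, writer optional; from geo.quantity
  geo.title: string -> string, writer required; from geo.title
  geo.active: bool -> bool, writer optional; from geo.active
  geo.retries: int32 -> int32, writer required; from geo.retries
  violation R1 at attrs
  violation R1 at city
  violation R1 at geo.active
  violation R1 at geo.quantity
  violation R1 at height
  violation R1 at notes
  violation R1 at weight
  forward on Device therefore BREAKING (7)


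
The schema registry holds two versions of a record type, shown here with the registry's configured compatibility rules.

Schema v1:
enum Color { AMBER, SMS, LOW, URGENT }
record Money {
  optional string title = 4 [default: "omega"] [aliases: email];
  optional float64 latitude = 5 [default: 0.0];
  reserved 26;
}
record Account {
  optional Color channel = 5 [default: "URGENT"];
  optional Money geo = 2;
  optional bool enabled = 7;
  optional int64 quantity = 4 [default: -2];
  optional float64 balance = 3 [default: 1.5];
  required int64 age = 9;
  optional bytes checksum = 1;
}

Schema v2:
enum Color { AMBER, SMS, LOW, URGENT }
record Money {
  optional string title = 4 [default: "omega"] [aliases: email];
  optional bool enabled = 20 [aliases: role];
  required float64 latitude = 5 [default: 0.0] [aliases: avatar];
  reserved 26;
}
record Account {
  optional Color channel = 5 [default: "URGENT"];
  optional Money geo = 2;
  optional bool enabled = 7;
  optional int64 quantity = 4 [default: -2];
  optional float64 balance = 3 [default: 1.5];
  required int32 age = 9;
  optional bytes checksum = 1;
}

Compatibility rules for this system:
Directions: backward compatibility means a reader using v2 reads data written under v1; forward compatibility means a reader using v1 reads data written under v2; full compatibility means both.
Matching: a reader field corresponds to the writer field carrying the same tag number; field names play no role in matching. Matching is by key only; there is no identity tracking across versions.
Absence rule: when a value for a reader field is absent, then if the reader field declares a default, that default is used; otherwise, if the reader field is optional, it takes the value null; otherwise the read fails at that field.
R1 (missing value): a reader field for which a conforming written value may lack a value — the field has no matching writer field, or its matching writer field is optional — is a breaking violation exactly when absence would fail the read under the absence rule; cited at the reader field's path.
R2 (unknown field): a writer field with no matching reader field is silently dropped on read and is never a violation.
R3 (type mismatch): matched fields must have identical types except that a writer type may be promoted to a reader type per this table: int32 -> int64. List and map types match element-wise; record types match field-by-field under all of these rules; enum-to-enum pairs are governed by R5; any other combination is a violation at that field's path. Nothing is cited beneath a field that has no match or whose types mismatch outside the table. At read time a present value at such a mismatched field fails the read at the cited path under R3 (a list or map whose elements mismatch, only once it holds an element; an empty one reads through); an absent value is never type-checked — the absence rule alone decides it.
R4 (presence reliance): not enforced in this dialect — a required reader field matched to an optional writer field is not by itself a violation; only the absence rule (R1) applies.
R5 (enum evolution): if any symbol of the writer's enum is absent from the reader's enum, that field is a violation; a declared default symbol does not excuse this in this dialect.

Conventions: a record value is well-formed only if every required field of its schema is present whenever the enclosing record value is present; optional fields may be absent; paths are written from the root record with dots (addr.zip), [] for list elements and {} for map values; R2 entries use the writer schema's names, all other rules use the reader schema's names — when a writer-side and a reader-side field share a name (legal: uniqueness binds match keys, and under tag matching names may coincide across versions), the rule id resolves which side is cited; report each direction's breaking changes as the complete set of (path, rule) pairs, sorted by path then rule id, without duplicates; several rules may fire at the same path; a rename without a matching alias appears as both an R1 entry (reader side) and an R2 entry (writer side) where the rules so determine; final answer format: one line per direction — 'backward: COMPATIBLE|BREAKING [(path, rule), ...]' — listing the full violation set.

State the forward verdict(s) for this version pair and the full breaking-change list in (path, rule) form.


forward: COMPATIBLE []

each type pair in Account: writer, then reader
forward on Account — v1 reading data written by v2:
  writer optional, Color -> Color: reader channel maps from writer channel
  writer optional, Money -> Money: reader geo maps from writer geo
  writer optional, bool -> bool: reader enabled maps from writer enabled
  writer optional, int64 -> int64: reader quantity maps from writer quantity
  writer optional, float64 -> float64: reader balance maps from writer balance
  writer required, int32 -> int64: reader age maps from writer age
  writer optional, bytes -> bytes: reader checksum maps from writer checksum
  writer optional, string -> string: reader geo.title maps from writer geo.title
  writer required, float64 -> float64: reader geo.latitude maps from writer geo.latitude
  geo.enabled (writer side), unknown to reader
  => no violations; forward on Account: COMPATIBLE
diffs on Account not affecting the asked answer:
  field latitude in record Money: optional changed to required -> triggers nothing under Account's printed rules — same verdict
  field age in record Account: type int64 changed to int32 -> its effect on Account is confined to the backward direction, not asked
  added field enabled to record Money: optional bool, tag 20 (in v2 it sits immediately before latitude) -> triggers nothing under Account's printed rules — same verdict


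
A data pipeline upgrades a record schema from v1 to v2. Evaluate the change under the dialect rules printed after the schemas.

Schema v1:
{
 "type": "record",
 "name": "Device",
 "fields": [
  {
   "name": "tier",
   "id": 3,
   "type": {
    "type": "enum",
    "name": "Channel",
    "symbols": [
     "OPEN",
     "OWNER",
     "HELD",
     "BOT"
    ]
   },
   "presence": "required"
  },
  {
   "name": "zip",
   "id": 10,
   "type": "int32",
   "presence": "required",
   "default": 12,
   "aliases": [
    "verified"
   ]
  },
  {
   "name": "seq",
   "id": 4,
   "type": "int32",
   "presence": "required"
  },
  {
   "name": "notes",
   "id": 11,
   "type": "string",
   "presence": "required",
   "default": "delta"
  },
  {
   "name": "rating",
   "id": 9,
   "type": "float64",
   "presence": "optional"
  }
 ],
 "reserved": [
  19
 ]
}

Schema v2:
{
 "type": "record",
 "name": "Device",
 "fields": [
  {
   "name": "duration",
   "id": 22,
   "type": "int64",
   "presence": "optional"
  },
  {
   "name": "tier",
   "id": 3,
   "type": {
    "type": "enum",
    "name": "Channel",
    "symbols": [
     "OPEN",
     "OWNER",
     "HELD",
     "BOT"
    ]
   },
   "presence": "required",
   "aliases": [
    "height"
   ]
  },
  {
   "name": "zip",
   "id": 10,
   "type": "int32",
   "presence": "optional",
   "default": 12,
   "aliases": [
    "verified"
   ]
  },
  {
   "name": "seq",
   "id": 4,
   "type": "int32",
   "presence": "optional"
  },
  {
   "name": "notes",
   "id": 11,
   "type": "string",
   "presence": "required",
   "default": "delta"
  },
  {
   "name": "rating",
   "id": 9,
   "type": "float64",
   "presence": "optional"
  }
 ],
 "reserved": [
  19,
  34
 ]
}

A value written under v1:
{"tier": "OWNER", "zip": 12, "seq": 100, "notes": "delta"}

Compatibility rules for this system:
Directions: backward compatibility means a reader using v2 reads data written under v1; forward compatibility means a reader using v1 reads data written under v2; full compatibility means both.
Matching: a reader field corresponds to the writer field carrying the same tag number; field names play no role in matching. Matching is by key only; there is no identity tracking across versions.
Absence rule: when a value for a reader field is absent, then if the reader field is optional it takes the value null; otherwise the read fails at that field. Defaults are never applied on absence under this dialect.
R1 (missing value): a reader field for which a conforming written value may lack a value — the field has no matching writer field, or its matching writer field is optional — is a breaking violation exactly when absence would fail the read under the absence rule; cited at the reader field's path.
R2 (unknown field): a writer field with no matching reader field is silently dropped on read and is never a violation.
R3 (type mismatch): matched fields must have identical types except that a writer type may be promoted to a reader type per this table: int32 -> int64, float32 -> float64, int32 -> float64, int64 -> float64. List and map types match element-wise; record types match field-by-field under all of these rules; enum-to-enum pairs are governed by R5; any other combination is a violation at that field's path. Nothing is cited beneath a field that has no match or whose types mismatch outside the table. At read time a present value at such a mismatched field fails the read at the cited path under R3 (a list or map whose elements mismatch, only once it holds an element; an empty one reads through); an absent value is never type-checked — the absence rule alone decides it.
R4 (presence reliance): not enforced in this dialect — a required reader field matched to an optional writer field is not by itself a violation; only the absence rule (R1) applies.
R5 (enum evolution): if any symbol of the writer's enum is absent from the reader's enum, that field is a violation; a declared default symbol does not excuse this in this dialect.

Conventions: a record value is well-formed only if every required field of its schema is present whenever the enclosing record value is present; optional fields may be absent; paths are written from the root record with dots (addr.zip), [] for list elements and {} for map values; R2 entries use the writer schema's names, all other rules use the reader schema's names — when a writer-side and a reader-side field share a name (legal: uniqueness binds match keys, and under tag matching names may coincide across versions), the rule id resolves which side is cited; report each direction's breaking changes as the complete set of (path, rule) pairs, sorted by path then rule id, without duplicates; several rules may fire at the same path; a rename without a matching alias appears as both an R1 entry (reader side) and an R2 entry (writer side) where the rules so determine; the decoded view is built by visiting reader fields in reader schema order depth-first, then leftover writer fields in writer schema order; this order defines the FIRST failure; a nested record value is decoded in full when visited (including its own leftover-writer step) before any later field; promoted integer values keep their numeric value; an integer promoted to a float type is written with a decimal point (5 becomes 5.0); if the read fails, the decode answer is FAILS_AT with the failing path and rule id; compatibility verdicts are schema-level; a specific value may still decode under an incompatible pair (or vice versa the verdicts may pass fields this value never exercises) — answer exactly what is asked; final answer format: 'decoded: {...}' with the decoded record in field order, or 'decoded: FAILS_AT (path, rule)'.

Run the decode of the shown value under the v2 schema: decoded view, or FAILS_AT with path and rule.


decoded: {"duration": null, "tier": "OWNER", "zip": 12, "seq": 100, "notes": "delta", "rating": null}

the writer's type comes first in each Device pair
decoding the Device value with the v2 reader:
  duration := null (not supplied -> null)
  tier := "OWNER"
  zip := 12
  seq := 100
  notes := "delta"
  rating := null (not supplied -> null)
  => decoded: {"duration": null, "tier": "OWNER", "zip": 12, "seq": 100, "notes": "delta", "rating": null}
remaining Device differences; none change what is asked:
  field seq in record Device: required changed to optional -> matters for Device compatibility verdicts, not for this value's decode
  field zip in record Device: required changed to optional -> matters for Device compatibility verdicts, not for this value's decode


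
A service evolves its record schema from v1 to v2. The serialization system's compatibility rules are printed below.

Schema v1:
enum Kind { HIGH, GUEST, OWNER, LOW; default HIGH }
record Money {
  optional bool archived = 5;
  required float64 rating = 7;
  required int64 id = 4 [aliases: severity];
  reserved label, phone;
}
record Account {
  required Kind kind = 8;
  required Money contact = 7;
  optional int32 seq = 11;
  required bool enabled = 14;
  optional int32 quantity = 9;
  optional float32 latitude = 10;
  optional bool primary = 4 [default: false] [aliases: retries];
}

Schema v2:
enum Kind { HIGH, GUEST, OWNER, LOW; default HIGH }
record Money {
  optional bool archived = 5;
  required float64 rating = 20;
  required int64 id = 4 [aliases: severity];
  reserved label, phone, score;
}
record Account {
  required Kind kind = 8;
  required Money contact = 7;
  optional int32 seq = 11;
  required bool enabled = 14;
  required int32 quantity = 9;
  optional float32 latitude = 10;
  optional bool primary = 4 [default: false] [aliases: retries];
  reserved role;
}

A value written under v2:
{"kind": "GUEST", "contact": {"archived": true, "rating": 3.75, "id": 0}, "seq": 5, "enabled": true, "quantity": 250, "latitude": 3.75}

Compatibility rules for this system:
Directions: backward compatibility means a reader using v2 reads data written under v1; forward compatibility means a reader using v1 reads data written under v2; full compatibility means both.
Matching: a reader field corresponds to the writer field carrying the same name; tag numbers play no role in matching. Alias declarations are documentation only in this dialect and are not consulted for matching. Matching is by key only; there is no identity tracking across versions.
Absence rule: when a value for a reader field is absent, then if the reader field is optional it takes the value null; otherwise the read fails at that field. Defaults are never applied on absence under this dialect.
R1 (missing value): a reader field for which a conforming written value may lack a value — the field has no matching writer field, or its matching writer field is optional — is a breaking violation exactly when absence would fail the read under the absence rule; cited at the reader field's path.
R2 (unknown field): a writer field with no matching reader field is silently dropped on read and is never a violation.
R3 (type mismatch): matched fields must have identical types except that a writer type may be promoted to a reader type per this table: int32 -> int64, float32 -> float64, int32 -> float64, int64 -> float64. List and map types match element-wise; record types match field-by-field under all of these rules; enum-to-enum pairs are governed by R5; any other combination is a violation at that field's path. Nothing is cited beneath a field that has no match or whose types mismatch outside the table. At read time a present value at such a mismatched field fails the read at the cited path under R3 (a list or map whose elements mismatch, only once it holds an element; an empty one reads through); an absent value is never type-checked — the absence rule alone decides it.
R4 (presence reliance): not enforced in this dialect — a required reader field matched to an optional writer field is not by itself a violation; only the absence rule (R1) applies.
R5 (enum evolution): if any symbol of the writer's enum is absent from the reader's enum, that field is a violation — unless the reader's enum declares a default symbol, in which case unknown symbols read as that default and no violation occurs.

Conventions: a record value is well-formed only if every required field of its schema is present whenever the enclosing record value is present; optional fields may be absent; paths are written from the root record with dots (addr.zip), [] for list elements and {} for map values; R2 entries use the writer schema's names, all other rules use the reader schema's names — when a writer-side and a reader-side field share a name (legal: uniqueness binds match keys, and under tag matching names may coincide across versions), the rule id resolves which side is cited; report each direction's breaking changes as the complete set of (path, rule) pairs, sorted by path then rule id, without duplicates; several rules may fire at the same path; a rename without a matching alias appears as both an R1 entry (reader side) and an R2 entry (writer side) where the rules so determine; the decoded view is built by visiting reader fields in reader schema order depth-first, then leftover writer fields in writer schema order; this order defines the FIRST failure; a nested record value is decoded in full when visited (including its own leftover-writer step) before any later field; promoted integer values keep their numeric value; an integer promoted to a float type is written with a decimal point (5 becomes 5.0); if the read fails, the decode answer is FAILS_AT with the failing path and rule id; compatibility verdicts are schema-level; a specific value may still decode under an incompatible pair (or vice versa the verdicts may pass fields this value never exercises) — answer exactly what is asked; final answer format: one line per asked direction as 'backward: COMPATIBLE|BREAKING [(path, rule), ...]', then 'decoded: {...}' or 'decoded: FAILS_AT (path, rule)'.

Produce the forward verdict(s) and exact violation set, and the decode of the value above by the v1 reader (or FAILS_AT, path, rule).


forward: COMPATIBLE []; decoded: {"kind": "GUEST", "contact": {"archived": true, "rating": 3.75, "id": 0}, "seq": 5, "enabled": true, "quantity": 250, "latitude": 3.75, "primary": null}

arrows below run writer -> reader for Account
forward pass over Account, reader schema v1, writer schema v2:
  kind <- kind (Kind -> Kind, writer required)
  contact <- contact (Money -> Money, writer required)
  seq <- seq (int32 -> int32, writer optional)
  enabled <- enabled (bool -> bool, writer required)
  quantity <- quantity (int32 -> int32, writer required)
  latitude <- latitude (float32 -> float32, writer optional)
  primary <- primary (bool -> bool, writer optional)
  contact.archived <- contact.archived (bool -> bool, writer optional)
  contact.rating <- contact.rating (float64 -> float64, writer required)
  contact.id <- contact.id (int64 -> int64, writer required)
  => forward verdict for Account: COMPATIBLE, no violations
decode walk for Account under reader schema v1:
  kind := "GUEST"
  contact.archived := true
  contact.rating := 3.75
  contact.id := 0
  seq := 5
  enabled := true
  quantity := 250
  latitude := 3.75
  primary := null (absent, optional -> null)
  => decoded: {"kind": "GUEST", "contact": {"archived": true, "rating": 3.75, "id": 0}, "seq": 5, "enabled": true, "quantity": 250, "latitude": 3.75, "primary": null}
checking off the Account differences that do not matter here:
  field quantity in record Account: optional changed to required -> matters only for Account's backward compatibility — outside the asked direction
  field rating in record Money: tag 7 changed to 20 -> no rule fires on it in Account's dialect; the asked verdict holds
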